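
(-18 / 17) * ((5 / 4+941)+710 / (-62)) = -1038771 / 1054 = -985.55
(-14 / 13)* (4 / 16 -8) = 217 / 26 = 8.35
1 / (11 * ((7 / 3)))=3 / 77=0.04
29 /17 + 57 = 58.71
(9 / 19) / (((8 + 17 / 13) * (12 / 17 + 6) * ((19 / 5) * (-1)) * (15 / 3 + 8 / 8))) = -1105 / 3319756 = -0.00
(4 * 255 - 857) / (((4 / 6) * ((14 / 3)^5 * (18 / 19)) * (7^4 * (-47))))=-250857 / 242767299712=-0.00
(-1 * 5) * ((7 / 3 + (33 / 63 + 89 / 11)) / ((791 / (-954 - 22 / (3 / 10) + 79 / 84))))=121134885 / 1705396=71.03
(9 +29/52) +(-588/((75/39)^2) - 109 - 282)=-17564219/32500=-540.44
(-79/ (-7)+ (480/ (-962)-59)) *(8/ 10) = -649336/ 16835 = -38.57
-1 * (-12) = 12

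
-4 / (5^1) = -4 / 5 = -0.80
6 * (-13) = -78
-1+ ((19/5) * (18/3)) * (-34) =-3881/5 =-776.20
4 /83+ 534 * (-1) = -44318 /83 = -533.95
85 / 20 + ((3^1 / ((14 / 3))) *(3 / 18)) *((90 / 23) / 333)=101299 / 23828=4.25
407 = 407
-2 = -2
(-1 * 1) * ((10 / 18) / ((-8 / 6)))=0.42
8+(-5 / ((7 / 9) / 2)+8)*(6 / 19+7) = -3662 / 133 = -27.53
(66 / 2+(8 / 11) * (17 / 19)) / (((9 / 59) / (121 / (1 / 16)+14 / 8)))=3216254197 / 7524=427466.00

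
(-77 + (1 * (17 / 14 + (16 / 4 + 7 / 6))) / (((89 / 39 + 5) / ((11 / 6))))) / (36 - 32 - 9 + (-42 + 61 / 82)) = 1.63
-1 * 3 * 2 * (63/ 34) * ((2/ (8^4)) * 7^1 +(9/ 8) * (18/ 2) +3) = -5081643/ 34816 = -145.96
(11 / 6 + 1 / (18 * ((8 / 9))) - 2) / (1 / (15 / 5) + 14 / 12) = -5 / 72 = -0.07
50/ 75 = 2/ 3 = 0.67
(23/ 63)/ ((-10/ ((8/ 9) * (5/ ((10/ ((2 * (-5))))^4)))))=-92/ 567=-0.16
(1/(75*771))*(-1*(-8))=0.00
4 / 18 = 2 / 9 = 0.22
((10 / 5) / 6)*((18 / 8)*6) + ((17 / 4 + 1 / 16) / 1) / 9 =239 / 48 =4.98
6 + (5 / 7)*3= 57 / 7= 8.14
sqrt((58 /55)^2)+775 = 42683 /55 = 776.05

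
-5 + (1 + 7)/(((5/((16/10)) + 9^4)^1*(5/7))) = -1312377/262565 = -5.00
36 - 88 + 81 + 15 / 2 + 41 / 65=4827 / 130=37.13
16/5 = 3.20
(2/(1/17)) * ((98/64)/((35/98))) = 5831/40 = 145.78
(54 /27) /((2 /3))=3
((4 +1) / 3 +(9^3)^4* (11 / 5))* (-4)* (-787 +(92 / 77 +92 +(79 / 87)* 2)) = 34563942450803364184 / 20097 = 1719855821804416.79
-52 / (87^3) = -52 / 658503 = -0.00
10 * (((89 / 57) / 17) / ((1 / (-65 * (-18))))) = 347100 / 323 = 1074.61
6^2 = 36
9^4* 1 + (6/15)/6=98416/15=6561.07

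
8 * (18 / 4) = 36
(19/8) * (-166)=-1577/4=-394.25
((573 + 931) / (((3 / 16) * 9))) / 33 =24064 / 891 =27.01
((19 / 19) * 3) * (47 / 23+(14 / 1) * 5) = 4971 / 23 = 216.13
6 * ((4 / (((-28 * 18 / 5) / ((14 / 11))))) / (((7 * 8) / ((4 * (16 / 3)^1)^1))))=-80 / 693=-0.12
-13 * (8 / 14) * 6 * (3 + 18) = -936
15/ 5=3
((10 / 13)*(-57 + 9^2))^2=57600 / 169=340.83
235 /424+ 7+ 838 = 358515 /424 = 845.55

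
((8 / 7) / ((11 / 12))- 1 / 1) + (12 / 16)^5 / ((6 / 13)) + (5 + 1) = 1066169 / 157696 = 6.76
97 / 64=1.52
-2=-2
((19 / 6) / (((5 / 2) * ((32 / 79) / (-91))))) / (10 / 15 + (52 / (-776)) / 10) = -13249327 / 30728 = -431.18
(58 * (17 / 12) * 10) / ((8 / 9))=7395 / 8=924.38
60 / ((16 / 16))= 60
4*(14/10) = 28/5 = 5.60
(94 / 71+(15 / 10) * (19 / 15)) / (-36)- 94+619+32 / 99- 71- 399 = 15529501 / 281160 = 55.23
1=1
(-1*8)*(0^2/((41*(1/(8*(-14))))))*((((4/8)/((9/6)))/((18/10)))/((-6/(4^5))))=0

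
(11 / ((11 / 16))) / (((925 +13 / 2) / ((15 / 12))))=40 / 1863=0.02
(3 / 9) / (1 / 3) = 1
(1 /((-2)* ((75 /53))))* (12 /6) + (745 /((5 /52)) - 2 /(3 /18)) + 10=580897 /75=7745.29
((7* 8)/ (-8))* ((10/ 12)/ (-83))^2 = -175/ 248004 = -0.00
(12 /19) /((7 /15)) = 1.35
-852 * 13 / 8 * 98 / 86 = -135681 / 86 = -1577.69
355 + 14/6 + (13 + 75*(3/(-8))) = 8213/24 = 342.21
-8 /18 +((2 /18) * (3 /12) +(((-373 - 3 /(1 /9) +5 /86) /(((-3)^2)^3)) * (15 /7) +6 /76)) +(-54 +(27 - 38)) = -123246269 /1852956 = -66.51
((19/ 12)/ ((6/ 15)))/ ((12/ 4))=1.32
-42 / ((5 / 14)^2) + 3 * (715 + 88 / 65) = 591429 / 325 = 1819.78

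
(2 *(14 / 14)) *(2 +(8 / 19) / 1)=92 / 19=4.84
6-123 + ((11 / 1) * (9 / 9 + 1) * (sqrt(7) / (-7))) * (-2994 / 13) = -117 + 65868 * sqrt(7) / 91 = 1798.06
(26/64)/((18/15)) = 65/192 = 0.34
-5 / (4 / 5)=-25 / 4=-6.25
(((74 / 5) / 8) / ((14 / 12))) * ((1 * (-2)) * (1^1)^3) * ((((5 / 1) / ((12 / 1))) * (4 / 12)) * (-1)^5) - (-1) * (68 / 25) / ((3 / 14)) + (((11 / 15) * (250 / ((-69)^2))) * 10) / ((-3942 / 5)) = 258808575911 / 19706255100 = 13.13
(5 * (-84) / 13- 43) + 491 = 415.69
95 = 95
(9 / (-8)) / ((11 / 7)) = -63 / 88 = -0.72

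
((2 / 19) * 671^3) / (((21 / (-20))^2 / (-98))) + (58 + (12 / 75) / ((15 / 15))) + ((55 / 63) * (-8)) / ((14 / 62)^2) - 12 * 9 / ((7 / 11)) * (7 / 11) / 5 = -4144972822160158 / 1466325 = -2826776343.69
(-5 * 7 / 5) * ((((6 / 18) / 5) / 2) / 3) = -7 / 90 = -0.08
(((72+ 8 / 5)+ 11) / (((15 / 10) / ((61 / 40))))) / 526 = 8601 / 52600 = 0.16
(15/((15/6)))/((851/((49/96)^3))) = 0.00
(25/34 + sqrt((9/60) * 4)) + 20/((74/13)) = sqrt(15)/5 + 5345/1258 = 5.02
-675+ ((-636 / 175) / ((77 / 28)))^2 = -2494824939 / 3705625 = -673.25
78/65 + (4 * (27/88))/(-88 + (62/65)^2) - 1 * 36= -52189109/1499080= -34.81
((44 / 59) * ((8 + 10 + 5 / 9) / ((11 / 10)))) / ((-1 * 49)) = -6680 / 26019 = -0.26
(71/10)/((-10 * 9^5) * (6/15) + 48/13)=-923/30705000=-0.00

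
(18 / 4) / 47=9 / 94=0.10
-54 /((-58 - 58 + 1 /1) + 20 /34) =918 /1945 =0.47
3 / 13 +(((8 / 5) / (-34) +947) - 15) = 1030063 / 1105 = 932.18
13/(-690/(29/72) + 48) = -377/48288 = -0.01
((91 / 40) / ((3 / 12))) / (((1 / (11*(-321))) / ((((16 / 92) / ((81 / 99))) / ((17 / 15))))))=-6026.48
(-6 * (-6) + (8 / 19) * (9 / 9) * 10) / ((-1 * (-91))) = 764 / 1729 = 0.44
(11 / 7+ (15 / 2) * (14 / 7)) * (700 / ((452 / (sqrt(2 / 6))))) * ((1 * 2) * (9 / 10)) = 1740 * sqrt(3) / 113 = 26.67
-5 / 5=-1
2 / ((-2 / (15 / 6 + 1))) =-7 / 2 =-3.50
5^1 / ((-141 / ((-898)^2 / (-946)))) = 2016010 / 66693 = 30.23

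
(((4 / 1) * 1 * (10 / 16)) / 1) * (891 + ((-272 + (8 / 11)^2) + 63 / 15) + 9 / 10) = 1561.57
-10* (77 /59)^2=-59290 /3481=-17.03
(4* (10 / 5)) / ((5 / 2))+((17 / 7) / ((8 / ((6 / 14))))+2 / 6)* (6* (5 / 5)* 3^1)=11311 / 980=11.54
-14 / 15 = -0.93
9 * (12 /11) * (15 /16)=405 /44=9.20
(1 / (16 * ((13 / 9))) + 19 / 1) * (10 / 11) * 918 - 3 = 9088779 / 572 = 15889.47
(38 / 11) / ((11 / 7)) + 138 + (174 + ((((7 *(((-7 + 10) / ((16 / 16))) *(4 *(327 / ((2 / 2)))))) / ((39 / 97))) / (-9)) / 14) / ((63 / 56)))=-7125010 / 42471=-167.76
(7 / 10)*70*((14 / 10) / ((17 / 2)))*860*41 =4837672 / 17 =284568.94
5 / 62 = 0.08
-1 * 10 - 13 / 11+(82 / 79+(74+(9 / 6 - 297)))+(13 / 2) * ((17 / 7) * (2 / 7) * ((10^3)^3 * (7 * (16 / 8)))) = 768195997181821 / 12166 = 63142856911.21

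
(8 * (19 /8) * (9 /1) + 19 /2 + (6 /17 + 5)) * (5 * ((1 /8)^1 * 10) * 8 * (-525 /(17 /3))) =-860936.42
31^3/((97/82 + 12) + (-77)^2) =5.01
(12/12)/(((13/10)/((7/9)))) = 70/117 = 0.60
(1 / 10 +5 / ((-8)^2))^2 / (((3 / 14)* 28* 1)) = 0.01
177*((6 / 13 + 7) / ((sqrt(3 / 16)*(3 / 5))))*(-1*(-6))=228920*sqrt(3) / 13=30500.08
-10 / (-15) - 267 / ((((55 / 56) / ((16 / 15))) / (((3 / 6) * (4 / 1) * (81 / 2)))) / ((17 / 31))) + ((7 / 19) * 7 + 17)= -6249188966 / 485925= -12860.40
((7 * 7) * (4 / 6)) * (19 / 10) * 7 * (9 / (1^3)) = 19551 / 5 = 3910.20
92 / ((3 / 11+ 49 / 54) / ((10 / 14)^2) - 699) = -1366200 / 10345801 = -0.13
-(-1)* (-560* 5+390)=-2410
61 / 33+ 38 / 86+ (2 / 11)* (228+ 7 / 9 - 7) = 181406 / 4257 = 42.61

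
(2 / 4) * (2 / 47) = 1 / 47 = 0.02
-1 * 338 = -338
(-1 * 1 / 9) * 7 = -7 / 9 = -0.78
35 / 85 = 7 / 17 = 0.41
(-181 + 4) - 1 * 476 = -653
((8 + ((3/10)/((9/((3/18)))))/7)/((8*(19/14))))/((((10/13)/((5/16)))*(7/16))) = 131053/191520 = 0.68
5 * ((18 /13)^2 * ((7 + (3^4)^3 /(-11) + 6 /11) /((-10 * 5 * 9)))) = 9564444 /9295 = 1028.99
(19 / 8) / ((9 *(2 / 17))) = 323 / 144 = 2.24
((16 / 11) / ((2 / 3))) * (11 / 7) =24 / 7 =3.43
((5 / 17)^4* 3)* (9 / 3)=0.07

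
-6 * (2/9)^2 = -8/27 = -0.30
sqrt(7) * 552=552 * sqrt(7)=1460.45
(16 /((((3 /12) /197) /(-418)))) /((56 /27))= -17786736 /7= -2540962.29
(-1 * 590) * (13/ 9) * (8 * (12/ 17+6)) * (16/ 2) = -18653440/ 51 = -365753.73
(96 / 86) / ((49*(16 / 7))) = 3 / 301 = 0.01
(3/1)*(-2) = -6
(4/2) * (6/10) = 6/5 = 1.20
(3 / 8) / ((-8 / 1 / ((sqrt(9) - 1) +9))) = -33 / 64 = -0.52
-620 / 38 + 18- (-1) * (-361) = -6827 / 19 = -359.32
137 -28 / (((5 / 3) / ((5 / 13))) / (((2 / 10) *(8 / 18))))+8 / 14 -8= 176081 / 1365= 129.00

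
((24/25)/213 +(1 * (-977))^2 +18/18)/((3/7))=2227236.68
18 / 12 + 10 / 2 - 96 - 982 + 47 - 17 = -2083 / 2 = -1041.50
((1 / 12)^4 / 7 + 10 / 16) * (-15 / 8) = -453605 / 387072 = -1.17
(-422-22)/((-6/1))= 74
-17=-17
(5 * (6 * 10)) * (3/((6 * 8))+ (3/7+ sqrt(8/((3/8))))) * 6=12375/14+ 4800 * sqrt(3)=9197.77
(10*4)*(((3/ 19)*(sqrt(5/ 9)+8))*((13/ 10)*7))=364*sqrt(5)/ 19+8736/ 19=502.63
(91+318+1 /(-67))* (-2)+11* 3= -52593 /67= -784.97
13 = 13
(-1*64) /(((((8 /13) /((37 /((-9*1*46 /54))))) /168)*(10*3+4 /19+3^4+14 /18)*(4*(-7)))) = -5922072 /220225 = -26.89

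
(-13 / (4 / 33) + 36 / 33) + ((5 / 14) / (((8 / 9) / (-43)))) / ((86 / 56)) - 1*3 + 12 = -2385 / 22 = -108.41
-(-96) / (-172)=-24 / 43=-0.56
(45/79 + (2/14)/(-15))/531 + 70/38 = 154250849/83688255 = 1.84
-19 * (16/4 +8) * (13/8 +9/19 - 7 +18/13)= 20847/26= 801.81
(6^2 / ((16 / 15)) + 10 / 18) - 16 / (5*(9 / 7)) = 1909 / 60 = 31.82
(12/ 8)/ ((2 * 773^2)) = 3/ 2390116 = 0.00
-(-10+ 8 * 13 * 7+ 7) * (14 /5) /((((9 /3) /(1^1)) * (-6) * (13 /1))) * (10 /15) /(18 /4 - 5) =-4060 /351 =-11.57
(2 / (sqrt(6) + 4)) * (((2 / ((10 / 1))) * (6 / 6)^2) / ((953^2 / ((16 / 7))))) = 64 / 158936575-16 * sqrt(6) / 158936575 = 0.00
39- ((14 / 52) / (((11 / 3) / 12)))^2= 781635 / 20449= 38.22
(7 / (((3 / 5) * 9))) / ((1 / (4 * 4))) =560 / 27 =20.74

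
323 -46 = 277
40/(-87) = -40/87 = -0.46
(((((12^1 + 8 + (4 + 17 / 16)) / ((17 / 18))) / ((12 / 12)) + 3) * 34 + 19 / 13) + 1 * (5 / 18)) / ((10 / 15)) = 470803 / 312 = 1508.98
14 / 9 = 1.56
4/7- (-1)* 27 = 193/7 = 27.57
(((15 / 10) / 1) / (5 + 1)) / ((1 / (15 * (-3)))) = -45 / 4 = -11.25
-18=-18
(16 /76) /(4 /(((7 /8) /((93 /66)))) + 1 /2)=616 /20311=0.03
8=8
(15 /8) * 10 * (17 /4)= 1275 /16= 79.69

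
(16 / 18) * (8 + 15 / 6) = 28 / 3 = 9.33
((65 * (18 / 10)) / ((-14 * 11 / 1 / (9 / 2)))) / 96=-351 / 9856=-0.04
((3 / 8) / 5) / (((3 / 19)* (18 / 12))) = 19 / 60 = 0.32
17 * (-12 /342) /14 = -17 /399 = -0.04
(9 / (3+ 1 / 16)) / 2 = 72 / 49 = 1.47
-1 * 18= -18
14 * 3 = 42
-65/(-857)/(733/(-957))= -62205/628181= -0.10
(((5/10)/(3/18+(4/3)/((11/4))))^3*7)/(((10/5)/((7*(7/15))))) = 4108797/795070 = 5.17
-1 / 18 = -0.06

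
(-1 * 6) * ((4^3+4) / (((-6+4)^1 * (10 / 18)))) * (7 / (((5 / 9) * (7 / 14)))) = 231336 / 25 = 9253.44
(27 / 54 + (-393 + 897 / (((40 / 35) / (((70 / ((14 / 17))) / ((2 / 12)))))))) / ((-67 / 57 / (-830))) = 37837946625 / 134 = 282372736.01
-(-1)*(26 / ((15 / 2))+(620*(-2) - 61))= -1297.53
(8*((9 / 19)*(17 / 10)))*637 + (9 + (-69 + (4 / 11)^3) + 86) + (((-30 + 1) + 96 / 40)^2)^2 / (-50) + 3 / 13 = -60439130352547 / 10273656250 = -5882.92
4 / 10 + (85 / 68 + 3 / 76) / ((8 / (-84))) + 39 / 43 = -199879 / 16340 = -12.23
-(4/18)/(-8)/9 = 1/324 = 0.00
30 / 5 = 6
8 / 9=0.89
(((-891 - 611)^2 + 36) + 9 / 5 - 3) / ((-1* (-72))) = 5640097 / 180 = 31333.87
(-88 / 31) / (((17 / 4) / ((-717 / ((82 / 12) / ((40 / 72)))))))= 841280 / 21607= 38.94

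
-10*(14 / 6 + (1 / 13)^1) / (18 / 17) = -7990 / 351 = -22.76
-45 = -45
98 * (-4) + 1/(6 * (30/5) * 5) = -70559/180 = -391.99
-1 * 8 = -8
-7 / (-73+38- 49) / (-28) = -1 / 336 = -0.00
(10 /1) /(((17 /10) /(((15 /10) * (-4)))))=-600 /17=-35.29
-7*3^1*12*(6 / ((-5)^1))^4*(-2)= 653184 / 625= 1045.09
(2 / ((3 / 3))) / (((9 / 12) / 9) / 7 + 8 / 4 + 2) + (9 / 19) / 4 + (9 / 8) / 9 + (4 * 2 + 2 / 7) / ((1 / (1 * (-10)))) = -29443885 / 358568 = -82.12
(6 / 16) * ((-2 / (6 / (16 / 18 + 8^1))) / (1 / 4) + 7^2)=1003 / 72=13.93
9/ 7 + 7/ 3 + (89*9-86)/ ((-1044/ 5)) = 1423/ 7308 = 0.19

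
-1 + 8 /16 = -0.50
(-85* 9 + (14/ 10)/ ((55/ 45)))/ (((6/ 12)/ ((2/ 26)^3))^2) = -168048/ 265474495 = -0.00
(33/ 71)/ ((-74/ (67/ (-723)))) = 737/ 1266214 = 0.00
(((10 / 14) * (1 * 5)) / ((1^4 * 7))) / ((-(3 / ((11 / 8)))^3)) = -33275 / 677376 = -0.05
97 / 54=1.80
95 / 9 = 10.56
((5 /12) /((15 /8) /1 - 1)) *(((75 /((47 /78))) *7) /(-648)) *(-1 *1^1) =1625 /2538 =0.64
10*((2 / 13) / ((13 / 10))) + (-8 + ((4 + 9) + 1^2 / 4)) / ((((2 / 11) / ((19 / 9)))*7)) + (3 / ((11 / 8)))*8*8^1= 6671347 / 44616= 149.53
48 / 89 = 0.54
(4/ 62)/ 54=1/ 837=0.00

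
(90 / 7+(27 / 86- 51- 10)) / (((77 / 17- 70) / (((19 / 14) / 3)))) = 9300139 / 28141092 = 0.33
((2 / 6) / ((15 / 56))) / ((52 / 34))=476 / 585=0.81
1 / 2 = 0.50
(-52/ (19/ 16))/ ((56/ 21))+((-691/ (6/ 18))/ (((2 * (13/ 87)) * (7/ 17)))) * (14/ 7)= -58281765/ 1729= -33708.37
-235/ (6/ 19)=-4465/ 6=-744.17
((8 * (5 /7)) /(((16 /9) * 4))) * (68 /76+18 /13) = 25335 /13832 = 1.83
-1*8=-8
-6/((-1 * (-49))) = -0.12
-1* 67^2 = -4489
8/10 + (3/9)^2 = 41/45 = 0.91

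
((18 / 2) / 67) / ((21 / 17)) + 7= 3334 / 469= 7.11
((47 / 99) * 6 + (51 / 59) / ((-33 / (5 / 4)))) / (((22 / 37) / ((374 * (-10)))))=-68966705 / 3894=-17711.02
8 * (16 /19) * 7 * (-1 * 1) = -896 /19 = -47.16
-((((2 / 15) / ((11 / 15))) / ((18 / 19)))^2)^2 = -130321 / 96059601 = -0.00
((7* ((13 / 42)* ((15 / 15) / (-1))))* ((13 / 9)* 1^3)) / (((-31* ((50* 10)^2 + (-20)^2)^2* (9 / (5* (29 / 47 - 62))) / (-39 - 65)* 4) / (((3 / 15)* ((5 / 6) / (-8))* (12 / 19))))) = -0.00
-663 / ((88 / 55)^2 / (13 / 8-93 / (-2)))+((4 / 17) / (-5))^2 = -12463.62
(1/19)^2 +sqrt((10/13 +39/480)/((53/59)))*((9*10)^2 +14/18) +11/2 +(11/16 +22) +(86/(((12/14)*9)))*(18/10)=4180981/86640 +72907*sqrt(719116190)/248040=7930.45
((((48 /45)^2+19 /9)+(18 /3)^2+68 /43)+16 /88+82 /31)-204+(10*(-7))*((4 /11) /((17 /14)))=-10168684699 /56085975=-181.31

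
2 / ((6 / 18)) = 6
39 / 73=0.53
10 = 10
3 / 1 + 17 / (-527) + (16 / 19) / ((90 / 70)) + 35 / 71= 4.12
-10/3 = -3.33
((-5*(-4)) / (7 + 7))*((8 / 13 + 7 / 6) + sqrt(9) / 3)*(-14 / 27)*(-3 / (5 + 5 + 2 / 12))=4340 / 7137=0.61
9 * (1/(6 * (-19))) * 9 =-27/38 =-0.71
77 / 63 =11 / 9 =1.22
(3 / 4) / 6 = 1 / 8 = 0.12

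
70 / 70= 1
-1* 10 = -10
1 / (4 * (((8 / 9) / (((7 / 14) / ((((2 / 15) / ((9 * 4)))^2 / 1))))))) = 164025 / 16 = 10251.56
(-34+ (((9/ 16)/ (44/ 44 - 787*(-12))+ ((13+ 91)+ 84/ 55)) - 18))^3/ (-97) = -58101713572117666423/ 36748014342713344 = -1581.08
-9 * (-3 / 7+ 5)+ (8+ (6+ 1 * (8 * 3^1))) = -22 / 7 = -3.14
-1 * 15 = -15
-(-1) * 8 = 8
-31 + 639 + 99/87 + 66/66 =610.14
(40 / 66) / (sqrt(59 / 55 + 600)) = 20*sqrt(1818245) / 1090947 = 0.02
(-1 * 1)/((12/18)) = -3/2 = -1.50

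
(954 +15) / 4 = 969 / 4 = 242.25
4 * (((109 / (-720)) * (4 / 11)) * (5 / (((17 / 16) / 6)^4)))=-1028653056 / 918731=-1119.65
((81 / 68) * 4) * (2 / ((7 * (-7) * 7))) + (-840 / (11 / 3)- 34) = -16876696 / 64141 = -263.12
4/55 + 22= 1214/55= 22.07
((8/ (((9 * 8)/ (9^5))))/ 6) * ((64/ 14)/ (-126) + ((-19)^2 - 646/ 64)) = 1203208911/ 3136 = 383676.31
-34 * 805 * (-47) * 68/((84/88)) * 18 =1649519520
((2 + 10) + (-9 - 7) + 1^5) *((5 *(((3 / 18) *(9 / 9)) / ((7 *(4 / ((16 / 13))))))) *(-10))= 100 / 91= 1.10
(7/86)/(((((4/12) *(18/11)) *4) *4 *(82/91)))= 7007/676992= 0.01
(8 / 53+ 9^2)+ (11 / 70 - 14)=249713 / 3710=67.31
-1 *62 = -62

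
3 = 3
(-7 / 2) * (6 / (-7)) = 3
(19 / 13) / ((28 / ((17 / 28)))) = 323 / 10192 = 0.03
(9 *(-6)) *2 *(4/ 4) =-108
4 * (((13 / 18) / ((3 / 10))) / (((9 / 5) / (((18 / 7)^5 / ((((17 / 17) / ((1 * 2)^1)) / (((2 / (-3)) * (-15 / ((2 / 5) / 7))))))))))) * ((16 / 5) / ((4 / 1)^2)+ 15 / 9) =134784000 / 343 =392956.27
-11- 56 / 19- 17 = -588 / 19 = -30.95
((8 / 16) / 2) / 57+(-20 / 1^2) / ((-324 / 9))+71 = 48947 / 684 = 71.56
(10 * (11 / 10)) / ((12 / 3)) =11 / 4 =2.75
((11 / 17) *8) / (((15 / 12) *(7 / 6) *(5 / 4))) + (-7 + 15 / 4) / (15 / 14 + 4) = 2.20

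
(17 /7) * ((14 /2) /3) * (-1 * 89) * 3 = -1513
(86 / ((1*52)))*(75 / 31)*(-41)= -132225 / 806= -164.05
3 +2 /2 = 4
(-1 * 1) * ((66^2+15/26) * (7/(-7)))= 113271/26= 4356.58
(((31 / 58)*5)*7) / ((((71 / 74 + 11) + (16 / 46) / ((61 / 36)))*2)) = 56323435 / 73252086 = 0.77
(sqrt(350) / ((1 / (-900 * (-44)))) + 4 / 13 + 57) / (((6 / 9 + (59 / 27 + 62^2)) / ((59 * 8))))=90907.42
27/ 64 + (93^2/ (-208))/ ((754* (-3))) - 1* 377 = -118113235/ 313664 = -376.56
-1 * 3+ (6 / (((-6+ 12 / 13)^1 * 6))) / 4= -805 / 264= -3.05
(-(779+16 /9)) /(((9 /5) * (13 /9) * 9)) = -35135 /1053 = -33.37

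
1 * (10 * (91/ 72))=455/ 36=12.64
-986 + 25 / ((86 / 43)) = -1947 / 2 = -973.50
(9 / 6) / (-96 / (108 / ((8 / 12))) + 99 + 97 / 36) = 162 / 10919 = 0.01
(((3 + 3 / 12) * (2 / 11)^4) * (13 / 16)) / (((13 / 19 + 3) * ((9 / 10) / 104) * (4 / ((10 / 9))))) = 208715 / 8301447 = 0.03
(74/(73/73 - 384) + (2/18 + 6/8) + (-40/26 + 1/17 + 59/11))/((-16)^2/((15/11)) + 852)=762866875/174252174096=0.00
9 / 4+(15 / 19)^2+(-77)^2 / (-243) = -7553269 / 350892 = -21.53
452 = 452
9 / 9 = 1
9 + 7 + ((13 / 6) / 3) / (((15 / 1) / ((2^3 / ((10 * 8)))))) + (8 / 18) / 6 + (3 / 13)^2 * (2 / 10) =16.09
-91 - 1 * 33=-124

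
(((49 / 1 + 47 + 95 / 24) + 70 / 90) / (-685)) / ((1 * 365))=-0.00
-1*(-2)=2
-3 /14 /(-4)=3 /56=0.05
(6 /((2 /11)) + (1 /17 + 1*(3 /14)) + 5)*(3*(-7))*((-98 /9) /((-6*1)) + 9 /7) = -2668937 /1071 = -2492.00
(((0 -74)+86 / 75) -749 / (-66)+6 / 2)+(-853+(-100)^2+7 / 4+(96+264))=31185809 / 3300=9450.25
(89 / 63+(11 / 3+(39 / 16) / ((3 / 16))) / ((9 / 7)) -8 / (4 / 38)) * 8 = -93176 / 189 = -492.99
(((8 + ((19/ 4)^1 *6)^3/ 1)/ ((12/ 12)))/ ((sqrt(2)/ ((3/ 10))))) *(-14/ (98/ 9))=-5001939 *sqrt(2)/ 1120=-6315.90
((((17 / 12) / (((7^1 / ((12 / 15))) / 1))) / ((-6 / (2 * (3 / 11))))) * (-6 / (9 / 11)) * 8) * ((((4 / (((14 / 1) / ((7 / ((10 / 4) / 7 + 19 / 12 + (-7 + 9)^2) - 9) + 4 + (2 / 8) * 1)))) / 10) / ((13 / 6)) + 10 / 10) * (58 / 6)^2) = 76.89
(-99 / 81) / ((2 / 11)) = -121 / 18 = -6.72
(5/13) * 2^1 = 10/13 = 0.77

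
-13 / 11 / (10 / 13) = -169 / 110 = -1.54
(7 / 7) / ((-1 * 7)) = -1 / 7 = -0.14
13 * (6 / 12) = 13 / 2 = 6.50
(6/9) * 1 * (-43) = -86/3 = -28.67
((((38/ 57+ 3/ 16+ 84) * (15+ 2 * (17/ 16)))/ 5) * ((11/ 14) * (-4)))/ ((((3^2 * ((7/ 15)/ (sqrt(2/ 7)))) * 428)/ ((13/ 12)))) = -79794143 * sqrt(14)/ 1014709248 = -0.29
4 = 4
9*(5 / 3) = 15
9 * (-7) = -63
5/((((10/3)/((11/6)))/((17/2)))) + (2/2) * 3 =211/8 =26.38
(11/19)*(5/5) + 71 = 1360/19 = 71.58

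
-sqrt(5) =-2.24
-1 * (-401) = 401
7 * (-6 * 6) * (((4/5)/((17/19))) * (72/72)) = -19152/85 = -225.32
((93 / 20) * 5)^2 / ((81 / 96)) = 640.67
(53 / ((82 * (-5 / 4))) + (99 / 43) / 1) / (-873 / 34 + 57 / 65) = -6955754 / 96624741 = -0.07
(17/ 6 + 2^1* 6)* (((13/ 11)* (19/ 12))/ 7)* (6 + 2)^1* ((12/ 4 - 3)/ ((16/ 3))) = 0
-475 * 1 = -475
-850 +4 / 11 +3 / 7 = -65389 / 77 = -849.21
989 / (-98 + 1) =-989 / 97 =-10.20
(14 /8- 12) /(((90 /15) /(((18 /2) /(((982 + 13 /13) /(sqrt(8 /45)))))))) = -41 * sqrt(10) /19660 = -0.01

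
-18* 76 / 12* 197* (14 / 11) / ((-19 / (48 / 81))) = 891.47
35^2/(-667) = -1225/667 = -1.84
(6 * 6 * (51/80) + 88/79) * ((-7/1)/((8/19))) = -5056793/12640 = -400.06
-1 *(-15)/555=1/37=0.03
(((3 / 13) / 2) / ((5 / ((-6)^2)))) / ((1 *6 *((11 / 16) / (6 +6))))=1728 / 715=2.42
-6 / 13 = -0.46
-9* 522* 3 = -14094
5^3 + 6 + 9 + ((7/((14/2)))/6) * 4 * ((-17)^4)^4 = 97322383751333737382/3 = 32440794583777912460.67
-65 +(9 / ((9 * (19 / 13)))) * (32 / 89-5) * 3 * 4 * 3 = -303199 / 1691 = -179.30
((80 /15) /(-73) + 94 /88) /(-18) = -9589 /173448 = -0.06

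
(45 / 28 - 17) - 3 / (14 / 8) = -17.11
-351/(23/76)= -26676/23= -1159.83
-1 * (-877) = 877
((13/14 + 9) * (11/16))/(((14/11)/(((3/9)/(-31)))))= -0.06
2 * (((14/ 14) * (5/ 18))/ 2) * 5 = 25/ 18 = 1.39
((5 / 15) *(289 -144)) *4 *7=4060 / 3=1353.33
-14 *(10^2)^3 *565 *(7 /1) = -55370000000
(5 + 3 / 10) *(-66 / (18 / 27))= -5247 / 10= -524.70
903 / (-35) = -129 / 5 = -25.80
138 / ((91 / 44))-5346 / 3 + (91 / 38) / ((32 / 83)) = -189118117 / 110656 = -1709.06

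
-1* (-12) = 12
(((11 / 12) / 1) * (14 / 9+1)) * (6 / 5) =253 / 90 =2.81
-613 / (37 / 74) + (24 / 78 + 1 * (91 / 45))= -715847 / 585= -1223.67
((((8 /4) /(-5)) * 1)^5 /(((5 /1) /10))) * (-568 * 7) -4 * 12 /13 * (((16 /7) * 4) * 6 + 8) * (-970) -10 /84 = 384258734219 /1706250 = 225206.58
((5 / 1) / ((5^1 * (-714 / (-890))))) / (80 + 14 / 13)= 5785 / 376278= 0.02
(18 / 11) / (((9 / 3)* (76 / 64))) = 96 / 209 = 0.46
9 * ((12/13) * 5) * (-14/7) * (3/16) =-405/26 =-15.58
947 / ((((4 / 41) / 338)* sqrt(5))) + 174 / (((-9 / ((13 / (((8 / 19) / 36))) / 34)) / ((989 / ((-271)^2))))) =-21252621 / 2496994 + 6561763* sqrt(5) / 10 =1467246.30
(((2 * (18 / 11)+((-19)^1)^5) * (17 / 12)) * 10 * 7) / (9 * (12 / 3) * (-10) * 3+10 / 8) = 6482418614 / 28479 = 227621.01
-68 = -68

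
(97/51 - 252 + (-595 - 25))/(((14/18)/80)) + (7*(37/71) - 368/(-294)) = -15878280671/177429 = -89490.90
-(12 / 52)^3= -27 / 2197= -0.01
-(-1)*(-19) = -19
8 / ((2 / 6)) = 24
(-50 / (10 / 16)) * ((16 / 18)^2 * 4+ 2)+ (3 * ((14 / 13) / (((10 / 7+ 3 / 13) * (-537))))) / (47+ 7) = -903849907 / 2189349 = -412.84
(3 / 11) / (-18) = -1 / 66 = -0.02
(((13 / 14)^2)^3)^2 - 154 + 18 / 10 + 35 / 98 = -42926337762746251 / 283469561876480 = -151.43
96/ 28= 24/ 7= 3.43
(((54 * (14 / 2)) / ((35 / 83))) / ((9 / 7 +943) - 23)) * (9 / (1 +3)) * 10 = 141183 / 6449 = 21.89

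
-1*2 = -2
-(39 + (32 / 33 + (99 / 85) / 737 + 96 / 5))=-11120354 / 187935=-59.17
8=8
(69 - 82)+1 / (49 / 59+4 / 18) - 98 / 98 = -7295 / 559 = -13.05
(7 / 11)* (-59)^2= 2215.18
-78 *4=-312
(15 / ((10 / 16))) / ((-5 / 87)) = -2088 / 5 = -417.60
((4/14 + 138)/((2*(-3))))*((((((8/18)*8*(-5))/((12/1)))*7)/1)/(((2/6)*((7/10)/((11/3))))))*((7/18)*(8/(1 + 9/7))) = 3726800/729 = 5112.21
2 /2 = 1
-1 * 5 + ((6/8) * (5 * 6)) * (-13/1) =-595/2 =-297.50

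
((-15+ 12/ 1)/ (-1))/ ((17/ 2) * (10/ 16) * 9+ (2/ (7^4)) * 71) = 115248/ 1839037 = 0.06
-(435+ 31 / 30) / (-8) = 13081 / 240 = 54.50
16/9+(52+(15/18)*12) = 574/9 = 63.78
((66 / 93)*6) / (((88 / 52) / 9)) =702 / 31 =22.65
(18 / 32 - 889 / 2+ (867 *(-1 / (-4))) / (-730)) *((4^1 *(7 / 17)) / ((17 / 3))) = -54480909 / 421940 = -129.12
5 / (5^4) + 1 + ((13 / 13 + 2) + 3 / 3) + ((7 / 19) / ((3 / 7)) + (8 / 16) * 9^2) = 660739 / 14250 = 46.37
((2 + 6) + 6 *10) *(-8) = -544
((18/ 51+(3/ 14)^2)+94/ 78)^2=43445149225/ 16886482704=2.57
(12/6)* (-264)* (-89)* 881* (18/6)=124199856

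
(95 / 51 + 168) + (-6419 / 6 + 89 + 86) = -24649 / 34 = -724.97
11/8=1.38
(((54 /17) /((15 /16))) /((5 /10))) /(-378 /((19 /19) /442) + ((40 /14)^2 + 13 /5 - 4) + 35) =-7056 /173924399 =-0.00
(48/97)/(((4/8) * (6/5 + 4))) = 240/1261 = 0.19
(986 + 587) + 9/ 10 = 15739/ 10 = 1573.90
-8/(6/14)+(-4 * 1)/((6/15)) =-86/3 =-28.67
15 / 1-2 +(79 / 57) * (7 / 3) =2776 / 171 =16.23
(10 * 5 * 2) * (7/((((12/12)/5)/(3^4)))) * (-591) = -167548500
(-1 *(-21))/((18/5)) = 35/6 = 5.83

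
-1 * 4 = -4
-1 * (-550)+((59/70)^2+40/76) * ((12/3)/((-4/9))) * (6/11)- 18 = 269301847/512050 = 525.93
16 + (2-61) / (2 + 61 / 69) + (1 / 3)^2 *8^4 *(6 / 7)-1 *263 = 512504 / 4179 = 122.64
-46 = -46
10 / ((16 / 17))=85 / 8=10.62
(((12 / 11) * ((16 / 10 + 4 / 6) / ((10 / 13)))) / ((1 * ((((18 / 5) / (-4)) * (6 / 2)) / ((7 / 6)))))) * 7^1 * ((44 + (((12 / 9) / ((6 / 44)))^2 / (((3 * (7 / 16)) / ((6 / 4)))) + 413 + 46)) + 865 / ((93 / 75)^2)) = -3961238348704 / 346781655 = -11422.86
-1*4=-4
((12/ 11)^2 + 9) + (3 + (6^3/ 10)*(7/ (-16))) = 9051/ 2420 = 3.74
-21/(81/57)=-133/9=-14.78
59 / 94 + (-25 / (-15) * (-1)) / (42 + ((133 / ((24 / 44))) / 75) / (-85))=0.59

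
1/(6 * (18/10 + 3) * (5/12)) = 1/12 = 0.08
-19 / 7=-2.71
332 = 332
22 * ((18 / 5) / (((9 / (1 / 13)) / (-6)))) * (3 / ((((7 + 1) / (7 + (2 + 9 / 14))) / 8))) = -10692 / 91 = -117.49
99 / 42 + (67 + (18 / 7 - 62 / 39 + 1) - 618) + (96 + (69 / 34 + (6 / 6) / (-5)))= -10415141 / 23205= -448.83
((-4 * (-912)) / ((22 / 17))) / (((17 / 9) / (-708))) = -11622528 / 11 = -1056593.45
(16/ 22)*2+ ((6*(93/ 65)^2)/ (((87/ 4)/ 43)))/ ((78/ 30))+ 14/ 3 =162533578/ 10512645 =15.46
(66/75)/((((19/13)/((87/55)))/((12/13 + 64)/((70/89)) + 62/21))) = 966976/11875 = 81.43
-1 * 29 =-29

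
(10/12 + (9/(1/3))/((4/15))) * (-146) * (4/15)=-35770/9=-3974.44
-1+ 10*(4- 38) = -341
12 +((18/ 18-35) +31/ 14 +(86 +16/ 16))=941/ 14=67.21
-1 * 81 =-81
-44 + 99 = 55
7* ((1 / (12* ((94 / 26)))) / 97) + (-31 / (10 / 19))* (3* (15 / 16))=-72501049 / 437664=-165.65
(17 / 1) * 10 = 170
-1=-1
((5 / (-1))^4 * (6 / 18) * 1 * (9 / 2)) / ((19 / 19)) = 1875 / 2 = 937.50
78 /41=1.90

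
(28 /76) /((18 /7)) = 49 /342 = 0.14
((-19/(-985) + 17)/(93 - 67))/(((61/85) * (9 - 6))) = 0.30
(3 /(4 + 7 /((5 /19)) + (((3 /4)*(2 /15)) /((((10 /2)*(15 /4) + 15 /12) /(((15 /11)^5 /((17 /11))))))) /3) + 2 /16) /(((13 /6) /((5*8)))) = 1812138910 /440123021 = 4.12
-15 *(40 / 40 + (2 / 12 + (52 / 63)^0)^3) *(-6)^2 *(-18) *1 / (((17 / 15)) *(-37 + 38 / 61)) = -23016825 / 37723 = -610.15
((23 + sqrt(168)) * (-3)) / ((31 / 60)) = -4140 / 31 - 360 * sqrt(42) / 31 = -208.81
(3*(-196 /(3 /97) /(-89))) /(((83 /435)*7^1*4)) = 295365 /7387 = 39.98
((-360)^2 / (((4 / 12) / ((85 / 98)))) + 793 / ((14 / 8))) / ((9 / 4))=66184816 / 441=150078.95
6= 6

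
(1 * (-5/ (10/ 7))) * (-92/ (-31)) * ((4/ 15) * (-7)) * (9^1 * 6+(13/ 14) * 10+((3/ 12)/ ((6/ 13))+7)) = 1915739/ 1395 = 1373.29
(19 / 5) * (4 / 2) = 38 / 5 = 7.60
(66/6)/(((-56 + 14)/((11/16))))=-121/672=-0.18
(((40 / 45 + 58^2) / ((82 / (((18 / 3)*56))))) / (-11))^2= 2876090377216 / 1830609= 1571111.24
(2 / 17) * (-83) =-166 / 17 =-9.76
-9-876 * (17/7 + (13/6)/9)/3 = -149015/189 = -788.44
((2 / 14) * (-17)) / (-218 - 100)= 17 / 2226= 0.01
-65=-65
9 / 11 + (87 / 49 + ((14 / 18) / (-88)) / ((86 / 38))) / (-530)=144134345 / 176886864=0.81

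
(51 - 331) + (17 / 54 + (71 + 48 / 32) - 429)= -17177 / 27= -636.19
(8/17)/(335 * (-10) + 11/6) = -48/341513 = -0.00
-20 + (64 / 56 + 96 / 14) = -12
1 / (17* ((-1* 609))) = -1 / 10353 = -0.00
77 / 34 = 2.26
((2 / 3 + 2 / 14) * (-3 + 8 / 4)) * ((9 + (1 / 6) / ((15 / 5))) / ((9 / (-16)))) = 22168 / 1701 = 13.03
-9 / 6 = -3 / 2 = -1.50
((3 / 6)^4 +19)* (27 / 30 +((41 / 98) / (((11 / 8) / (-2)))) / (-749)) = 221837419 / 12918752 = 17.17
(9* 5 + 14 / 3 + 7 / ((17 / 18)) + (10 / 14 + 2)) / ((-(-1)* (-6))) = -10673 / 1071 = -9.97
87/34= 2.56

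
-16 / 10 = -8 / 5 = -1.60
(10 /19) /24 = 5 /228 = 0.02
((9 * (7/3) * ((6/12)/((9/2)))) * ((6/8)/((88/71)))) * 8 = 497/44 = 11.30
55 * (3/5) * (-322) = -10626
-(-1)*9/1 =9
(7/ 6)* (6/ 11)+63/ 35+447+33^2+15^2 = 96989/ 55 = 1763.44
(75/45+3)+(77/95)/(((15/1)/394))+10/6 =13121/475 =27.62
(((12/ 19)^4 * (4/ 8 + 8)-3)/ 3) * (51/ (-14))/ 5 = 3650019/ 9122470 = 0.40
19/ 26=0.73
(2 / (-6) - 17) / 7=-2.48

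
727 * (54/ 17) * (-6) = -235548/ 17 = -13855.76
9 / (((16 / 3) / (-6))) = -81 / 8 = -10.12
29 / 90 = 0.32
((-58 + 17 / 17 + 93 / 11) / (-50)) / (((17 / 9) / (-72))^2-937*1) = -112114368 / 108198683725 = -0.00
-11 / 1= -11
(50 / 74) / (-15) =-5 / 111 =-0.05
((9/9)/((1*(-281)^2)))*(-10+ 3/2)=-17/157922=-0.00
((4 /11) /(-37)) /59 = -4 /24013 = -0.00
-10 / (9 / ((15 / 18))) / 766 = -25 / 20682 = -0.00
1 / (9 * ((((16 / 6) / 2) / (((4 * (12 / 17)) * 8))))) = 32 / 17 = 1.88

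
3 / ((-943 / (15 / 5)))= -9 / 943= -0.01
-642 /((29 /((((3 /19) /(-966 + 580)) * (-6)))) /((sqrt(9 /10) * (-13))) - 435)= 0.46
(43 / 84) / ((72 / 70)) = 215 / 432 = 0.50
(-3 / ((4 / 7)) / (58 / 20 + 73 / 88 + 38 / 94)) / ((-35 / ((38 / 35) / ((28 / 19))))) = 559911 / 20944315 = 0.03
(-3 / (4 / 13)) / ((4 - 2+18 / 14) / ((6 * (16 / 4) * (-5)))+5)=-8190 / 4177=-1.96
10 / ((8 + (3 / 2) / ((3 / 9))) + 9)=20 / 43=0.47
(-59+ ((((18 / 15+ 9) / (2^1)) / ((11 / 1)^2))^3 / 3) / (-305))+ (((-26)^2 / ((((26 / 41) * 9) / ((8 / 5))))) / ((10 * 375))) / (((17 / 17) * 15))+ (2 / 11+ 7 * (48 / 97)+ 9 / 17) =-98912782086343889777 / 1804270437968625000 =-54.82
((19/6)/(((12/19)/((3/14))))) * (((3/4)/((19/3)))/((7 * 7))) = 57/21952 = 0.00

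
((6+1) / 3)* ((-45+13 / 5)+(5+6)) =-73.27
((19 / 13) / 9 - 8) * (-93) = 28427 / 39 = 728.90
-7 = -7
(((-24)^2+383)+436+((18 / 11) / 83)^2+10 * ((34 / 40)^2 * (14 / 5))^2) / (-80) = -119694313206001 / 6668552000000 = -17.95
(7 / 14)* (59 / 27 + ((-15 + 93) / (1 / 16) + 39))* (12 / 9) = 69616 / 81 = 859.46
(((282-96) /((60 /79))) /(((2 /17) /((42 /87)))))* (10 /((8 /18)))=2622879 /116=22611.03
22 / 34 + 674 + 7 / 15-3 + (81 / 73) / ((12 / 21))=50190173 / 74460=674.06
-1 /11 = -0.09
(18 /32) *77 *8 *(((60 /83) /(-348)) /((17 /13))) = -45045 /81838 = -0.55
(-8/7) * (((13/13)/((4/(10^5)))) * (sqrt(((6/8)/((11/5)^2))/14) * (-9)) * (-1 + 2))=27053.18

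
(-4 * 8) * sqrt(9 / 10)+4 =4 - 48 * sqrt(10) / 5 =-26.36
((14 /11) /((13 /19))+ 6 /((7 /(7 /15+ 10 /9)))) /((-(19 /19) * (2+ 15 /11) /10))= -96472 /10101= -9.55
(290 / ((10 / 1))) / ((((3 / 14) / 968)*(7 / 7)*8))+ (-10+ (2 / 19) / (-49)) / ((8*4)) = 45735433 / 2793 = 16375.02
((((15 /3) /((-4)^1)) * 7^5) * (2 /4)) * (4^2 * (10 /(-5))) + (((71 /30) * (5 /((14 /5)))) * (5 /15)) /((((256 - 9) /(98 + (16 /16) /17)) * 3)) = 1067058197945 /3174444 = 336140.19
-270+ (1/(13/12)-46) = -4096/13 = -315.08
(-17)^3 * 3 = -14739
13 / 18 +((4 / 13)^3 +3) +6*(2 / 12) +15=19.75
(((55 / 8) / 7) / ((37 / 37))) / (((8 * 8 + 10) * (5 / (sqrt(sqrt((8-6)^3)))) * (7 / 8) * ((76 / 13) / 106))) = 7579 * 2^(3 / 4) / 137788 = 0.09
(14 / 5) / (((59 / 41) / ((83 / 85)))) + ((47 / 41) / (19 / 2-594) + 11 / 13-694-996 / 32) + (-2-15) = -739.38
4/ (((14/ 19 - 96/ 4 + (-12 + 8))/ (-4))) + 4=1188/ 259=4.59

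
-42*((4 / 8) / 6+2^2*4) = -1351 / 2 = -675.50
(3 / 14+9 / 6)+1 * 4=40 / 7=5.71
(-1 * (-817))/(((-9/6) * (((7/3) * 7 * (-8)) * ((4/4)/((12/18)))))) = 817/294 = 2.78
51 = 51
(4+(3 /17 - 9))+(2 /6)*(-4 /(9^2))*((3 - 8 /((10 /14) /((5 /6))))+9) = -60322 /12393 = -4.87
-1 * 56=-56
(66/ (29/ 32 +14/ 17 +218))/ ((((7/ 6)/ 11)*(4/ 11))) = 7.79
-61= -61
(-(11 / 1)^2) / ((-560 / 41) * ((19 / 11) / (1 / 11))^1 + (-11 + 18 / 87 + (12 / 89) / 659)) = 8438060719 / 18850006575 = 0.45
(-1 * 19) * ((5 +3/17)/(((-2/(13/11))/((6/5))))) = 5928/85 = 69.74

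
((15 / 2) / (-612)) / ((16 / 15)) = -25 / 2176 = -0.01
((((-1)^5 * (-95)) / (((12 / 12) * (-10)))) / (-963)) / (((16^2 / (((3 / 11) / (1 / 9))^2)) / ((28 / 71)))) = 10773 / 117662336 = 0.00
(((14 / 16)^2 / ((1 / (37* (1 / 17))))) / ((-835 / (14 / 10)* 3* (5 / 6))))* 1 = -12691 / 11356000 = -0.00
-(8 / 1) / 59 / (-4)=2 / 59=0.03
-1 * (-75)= 75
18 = 18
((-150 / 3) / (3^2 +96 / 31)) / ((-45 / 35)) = 434 / 135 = 3.21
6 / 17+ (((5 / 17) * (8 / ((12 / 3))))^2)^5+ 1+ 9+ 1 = 11.36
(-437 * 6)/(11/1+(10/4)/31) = -54188/229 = -236.63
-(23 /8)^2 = -529 /64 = -8.27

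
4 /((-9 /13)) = -52 /9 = -5.78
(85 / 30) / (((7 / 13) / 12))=442 / 7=63.14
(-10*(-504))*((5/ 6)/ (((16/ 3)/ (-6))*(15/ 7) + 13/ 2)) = 176400/ 193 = 913.99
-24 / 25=-0.96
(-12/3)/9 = -4/9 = -0.44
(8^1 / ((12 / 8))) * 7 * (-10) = -1120 / 3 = -373.33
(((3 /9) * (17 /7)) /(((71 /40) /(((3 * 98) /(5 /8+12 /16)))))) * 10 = 761600 /781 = 975.16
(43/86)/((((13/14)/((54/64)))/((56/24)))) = 441/416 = 1.06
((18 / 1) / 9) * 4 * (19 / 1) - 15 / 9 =451 / 3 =150.33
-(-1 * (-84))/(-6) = 14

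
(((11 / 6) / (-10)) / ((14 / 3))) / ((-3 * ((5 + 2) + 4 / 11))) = 121 / 68040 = 0.00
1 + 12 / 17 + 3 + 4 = 148 / 17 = 8.71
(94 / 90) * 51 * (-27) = -7191 / 5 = -1438.20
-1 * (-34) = 34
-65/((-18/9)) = 65/2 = 32.50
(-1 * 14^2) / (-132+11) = 196 / 121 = 1.62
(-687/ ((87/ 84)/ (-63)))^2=1468624049424/ 841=1746283055.20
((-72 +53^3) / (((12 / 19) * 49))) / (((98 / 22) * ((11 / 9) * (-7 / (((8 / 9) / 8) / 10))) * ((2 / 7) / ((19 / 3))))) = -10743721 / 345744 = -31.07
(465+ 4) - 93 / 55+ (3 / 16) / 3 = 411287 / 880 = 467.37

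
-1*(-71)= 71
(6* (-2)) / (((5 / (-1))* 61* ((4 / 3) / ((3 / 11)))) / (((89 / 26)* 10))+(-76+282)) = -4806 / 65057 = -0.07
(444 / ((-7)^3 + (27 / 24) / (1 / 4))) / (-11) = 888 / 7447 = 0.12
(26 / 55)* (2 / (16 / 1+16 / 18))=117 / 2090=0.06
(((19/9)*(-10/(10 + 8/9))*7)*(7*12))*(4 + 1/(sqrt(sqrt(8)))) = -4560 - 570*2^(1/4) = -5237.85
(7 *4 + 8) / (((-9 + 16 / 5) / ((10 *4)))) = -7200 / 29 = -248.28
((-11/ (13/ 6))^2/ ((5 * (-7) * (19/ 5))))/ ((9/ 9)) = -4356/ 22477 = -0.19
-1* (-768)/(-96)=-8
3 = 3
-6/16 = -3/8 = -0.38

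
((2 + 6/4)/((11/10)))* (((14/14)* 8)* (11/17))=280/17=16.47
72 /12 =6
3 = 3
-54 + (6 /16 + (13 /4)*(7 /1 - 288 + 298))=13 /8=1.62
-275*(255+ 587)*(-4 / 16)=115775 / 2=57887.50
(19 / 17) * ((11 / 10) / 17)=209 / 2890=0.07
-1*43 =-43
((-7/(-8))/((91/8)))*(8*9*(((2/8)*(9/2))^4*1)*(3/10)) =177147/66560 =2.66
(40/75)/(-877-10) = -8/13305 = -0.00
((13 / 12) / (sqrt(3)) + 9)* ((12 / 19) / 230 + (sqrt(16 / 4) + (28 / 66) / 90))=16935503* sqrt(3) / 23362020 + 1302731 / 72105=19.32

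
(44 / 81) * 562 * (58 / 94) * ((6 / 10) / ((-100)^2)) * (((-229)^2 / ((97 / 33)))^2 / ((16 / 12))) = 29828011553581439 / 11055575000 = 2698006.35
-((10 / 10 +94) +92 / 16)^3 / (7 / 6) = -196352481 / 224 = -876573.58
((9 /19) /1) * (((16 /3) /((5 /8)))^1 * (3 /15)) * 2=768 /475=1.62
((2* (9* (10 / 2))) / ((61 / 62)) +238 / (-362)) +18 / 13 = 13234111 / 143533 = 92.20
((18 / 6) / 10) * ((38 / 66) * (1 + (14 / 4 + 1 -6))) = -19 / 220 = -0.09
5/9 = 0.56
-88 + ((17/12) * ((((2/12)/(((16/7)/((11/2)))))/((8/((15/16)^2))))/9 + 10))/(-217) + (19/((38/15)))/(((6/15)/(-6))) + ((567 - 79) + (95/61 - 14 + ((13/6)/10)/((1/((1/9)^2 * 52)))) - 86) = 1594772875634489/8432100311040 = 189.13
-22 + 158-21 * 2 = 94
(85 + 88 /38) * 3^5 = 21217.74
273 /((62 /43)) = 11739 /62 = 189.34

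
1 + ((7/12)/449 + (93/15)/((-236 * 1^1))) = 387442/397365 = 0.98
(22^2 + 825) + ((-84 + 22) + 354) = 1601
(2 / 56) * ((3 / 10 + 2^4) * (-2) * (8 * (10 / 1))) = -652 / 7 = -93.14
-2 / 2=-1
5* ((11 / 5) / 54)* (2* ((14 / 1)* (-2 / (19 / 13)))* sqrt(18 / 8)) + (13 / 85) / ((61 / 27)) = -11.64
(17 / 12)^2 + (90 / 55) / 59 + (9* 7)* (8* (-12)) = -565031735 / 93456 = -6045.97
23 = 23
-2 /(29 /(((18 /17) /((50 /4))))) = -72 /12325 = -0.01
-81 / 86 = -0.94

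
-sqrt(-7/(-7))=-1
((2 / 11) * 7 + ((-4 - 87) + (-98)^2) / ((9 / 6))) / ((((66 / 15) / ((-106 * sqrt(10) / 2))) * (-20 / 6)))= 2773596 * sqrt(10) / 121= 72486.62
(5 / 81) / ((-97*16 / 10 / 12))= -25 / 5238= -0.00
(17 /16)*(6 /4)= 51 /32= 1.59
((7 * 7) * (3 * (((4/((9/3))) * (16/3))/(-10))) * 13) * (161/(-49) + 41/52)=16968/5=3393.60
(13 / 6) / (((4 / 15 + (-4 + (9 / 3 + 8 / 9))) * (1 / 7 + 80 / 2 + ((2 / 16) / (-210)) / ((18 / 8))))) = 52650 / 151739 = 0.35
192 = 192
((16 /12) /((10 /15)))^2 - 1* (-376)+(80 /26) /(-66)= 163000 /429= 379.95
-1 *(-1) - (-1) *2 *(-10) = -19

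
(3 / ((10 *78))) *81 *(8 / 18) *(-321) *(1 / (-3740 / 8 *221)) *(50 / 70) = 5778 / 18803785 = 0.00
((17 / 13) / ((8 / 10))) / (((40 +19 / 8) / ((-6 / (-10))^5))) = 2754 / 918125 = 0.00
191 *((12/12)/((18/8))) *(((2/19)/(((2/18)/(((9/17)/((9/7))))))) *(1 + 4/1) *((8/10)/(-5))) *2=-85568/1615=-52.98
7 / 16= 0.44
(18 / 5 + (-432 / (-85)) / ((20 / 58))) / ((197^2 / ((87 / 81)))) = 25114 / 49481475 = 0.00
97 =97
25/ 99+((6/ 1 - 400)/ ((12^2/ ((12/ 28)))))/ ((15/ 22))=-6779/ 4620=-1.47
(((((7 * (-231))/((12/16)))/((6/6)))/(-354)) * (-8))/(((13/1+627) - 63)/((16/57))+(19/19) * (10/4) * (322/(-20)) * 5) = -137984/5251413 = -0.03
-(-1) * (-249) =-249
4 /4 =1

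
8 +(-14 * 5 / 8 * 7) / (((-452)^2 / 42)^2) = 333920887283 / 41740124416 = 8.00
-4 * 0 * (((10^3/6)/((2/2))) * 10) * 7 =0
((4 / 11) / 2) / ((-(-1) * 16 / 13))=13 / 88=0.15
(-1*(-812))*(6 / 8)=609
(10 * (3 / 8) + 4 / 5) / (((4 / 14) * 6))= 2.65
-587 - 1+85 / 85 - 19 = -606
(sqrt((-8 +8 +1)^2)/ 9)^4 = 1/ 6561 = 0.00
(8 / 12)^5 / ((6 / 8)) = 128 / 729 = 0.18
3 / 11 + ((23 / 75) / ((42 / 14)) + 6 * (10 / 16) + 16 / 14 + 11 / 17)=6968303 / 1178100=5.91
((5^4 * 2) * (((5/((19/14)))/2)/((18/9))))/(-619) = -21875/11761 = -1.86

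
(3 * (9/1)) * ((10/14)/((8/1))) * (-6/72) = -45/224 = -0.20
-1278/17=-75.18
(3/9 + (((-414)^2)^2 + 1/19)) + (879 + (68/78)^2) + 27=848954066409196/28899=29376589723.15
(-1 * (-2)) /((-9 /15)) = -10 /3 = -3.33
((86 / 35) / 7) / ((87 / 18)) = 516 / 7105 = 0.07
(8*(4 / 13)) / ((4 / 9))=72 / 13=5.54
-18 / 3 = -6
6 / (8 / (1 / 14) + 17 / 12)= 72 / 1361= 0.05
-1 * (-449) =449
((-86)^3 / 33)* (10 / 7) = -6360560 / 231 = -27534.89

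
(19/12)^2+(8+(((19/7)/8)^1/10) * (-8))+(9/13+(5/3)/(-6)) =232597/21840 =10.65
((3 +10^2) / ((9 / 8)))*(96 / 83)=26368 / 249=105.90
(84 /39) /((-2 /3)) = -42 /13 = -3.23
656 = 656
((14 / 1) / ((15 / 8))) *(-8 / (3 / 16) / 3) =-106.19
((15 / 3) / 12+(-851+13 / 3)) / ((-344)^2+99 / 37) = -125245 / 17514124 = -0.01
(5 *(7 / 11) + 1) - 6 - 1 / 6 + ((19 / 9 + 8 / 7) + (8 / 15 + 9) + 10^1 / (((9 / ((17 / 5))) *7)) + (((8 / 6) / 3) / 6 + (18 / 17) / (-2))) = 3847721 / 353430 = 10.89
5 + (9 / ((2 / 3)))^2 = 749 / 4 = 187.25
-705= -705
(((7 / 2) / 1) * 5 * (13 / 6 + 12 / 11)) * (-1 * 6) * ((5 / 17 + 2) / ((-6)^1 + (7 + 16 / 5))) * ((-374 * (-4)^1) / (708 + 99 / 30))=-2795000 / 7113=-392.94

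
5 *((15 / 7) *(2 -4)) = -21.43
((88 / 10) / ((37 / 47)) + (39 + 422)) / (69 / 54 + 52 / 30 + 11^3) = 1572354 / 4442257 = 0.35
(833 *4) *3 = 9996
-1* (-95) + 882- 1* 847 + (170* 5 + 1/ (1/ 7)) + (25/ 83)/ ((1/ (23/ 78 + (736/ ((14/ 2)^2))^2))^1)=16399688813/ 15544074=1055.04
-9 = -9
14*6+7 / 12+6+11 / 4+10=310 / 3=103.33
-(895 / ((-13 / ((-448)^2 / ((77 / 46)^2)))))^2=-60172394381600358400 / 2474329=-24318671600098.60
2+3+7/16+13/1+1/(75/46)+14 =39661/1200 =33.05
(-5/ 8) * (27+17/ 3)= -245/ 12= -20.42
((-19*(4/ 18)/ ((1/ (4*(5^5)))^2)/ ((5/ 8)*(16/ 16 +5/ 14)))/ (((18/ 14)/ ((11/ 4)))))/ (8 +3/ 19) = -512050000000/ 2511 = -203922739.94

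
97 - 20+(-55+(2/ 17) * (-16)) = 342/ 17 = 20.12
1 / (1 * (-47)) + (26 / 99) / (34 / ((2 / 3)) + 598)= -63029 / 3019797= -0.02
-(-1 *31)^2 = -961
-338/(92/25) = -91.85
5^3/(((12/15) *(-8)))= -625/32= -19.53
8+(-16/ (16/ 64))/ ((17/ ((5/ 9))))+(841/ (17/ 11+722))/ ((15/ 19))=4993211/ 676515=7.38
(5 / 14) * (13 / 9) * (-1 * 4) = -130 / 63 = -2.06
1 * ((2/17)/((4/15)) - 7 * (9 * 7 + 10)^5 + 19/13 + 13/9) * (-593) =8605320180558.13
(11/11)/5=1/5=0.20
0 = 0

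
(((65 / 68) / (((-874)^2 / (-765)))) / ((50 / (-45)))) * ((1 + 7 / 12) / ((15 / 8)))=117 / 160816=0.00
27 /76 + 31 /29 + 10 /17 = 75403 /37468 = 2.01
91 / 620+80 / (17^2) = 75899 / 179180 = 0.42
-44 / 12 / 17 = -11 / 51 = -0.22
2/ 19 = 0.11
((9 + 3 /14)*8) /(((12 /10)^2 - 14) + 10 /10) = -12900 /2023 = -6.38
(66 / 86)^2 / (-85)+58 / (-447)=-9602353 / 70252755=-0.14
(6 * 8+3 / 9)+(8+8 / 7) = 1207 / 21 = 57.48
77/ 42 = 11/ 6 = 1.83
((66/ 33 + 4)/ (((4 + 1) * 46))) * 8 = 24/ 115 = 0.21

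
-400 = -400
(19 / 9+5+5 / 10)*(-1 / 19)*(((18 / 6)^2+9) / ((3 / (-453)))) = 20687 / 19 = 1088.79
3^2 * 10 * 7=630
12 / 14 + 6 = 48 / 7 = 6.86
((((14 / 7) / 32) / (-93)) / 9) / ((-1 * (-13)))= -0.00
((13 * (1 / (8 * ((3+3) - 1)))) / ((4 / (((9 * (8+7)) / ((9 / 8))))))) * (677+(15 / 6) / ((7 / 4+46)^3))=183972704253 / 27871484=6600.75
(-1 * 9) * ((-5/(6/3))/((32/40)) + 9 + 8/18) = -56.88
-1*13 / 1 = -13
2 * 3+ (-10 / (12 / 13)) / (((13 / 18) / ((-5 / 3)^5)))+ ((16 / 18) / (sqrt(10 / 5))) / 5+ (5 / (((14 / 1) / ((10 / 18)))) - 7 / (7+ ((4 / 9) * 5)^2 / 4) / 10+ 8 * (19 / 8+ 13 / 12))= 4 * sqrt(2) / 45+ 428641883 / 1890945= 226.81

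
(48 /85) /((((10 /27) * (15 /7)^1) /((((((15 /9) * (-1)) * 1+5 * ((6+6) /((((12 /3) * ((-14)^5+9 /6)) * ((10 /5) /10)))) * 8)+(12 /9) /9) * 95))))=-9391682216 /91429825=-102.72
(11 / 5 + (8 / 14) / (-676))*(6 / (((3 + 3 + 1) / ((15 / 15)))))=78048 / 41405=1.88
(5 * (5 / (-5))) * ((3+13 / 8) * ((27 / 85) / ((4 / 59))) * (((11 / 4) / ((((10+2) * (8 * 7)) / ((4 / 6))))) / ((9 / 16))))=-24013 / 45696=-0.53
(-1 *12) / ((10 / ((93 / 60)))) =-1.86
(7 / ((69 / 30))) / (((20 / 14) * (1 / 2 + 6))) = 98 / 299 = 0.33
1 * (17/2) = 17/2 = 8.50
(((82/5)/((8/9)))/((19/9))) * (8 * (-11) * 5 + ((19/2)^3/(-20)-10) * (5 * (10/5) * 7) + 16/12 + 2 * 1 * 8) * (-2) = 219105189/3040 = 72074.08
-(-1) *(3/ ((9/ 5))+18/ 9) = 11/ 3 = 3.67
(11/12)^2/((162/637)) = 3.30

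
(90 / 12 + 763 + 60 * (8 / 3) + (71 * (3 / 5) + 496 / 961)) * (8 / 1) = 1207284 / 155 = 7788.93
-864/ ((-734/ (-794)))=-934.63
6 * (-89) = -534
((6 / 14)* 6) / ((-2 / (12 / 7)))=-108 / 49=-2.20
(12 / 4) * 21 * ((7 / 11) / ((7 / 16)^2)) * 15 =3141.82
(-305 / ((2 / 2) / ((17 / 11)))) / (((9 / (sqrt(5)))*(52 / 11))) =-5185*sqrt(5) / 468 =-24.77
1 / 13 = 0.08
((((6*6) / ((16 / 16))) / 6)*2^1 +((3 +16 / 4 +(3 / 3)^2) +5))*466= 11650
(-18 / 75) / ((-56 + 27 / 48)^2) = -1536 / 19669225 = -0.00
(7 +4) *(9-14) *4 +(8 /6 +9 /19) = -12437 /57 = -218.19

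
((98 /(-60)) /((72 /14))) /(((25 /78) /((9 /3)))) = -4459 /1500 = -2.97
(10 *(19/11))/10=1.73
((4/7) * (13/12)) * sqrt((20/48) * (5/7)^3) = 325 * sqrt(21)/6174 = 0.24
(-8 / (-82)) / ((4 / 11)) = 11 / 41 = 0.27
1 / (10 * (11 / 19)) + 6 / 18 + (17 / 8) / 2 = 4141 / 2640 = 1.57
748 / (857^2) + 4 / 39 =2966968 / 28643511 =0.10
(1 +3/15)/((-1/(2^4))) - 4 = -116/5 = -23.20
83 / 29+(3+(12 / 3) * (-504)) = -58294 / 29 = -2010.14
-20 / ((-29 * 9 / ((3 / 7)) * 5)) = 4 / 609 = 0.01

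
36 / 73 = 0.49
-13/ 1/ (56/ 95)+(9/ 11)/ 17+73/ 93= -20666557/ 973896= -21.22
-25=-25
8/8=1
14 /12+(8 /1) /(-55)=1.02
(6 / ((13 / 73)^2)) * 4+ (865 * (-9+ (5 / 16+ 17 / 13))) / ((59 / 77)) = -1208368951 / 159536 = -7574.27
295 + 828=1123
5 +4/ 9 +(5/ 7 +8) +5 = 1207/ 63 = 19.16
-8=-8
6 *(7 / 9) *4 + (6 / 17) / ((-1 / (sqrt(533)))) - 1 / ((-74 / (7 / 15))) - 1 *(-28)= 17269 / 370 - 6 *sqrt(533) / 17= 38.52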